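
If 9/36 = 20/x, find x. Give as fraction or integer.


Setting up: 9/36 = 20/x
Cross multiply: 9 * x = 36 * 20
9x = 720
x = 720/9
x = 80

80


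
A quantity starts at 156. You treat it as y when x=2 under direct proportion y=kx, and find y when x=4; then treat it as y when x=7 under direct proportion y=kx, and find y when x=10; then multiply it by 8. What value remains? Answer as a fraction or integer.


Start with 156.
Step 1: Direct prop: k = (156)/2; new y = k*4 = 156*4/2 = 312
Step 2: Direct prop: k = (312)/7; new y = k*10 = 312*10/7 = 3120/7
Step 3: Multiply by 8: 3120/7 * 8 = 24960/7
Final result = 24960/7

24960/7


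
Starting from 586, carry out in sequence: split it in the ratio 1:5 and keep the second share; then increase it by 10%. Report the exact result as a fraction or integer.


Start with 586.
Step 1: Split 1:5, second share = 586 * 5/6 = 1465/3
Step 2: Increase by 10%: 1465/3 * 110/100 = 3223/6
Final result = 3223/6

3223/6


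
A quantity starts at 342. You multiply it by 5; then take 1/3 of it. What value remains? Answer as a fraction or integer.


Start with 342.
Step 1: Multiply by 5: 342 * 5 = 1710
Step 2: Take 1/3: 1710 * 1/3 = 570
Final result = 570

570


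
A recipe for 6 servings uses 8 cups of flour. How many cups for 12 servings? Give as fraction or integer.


Original: 8 cups for 6 servings
Target servings = 12
Scaling factor = 12/6
New amount = 8 * 12/6
= 96/6
= 16 cups

16


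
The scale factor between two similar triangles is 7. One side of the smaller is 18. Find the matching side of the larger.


Similar triangles have proportional sides
Scale factor = 7
Smaller side = 18
Corresponding larger side = 18 * 7
= 126

126


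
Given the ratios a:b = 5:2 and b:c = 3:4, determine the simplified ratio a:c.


Given a:b = 5:2 and b:c = 3:4
Make b consistent. Multiply first ratio by 3: a:b = 15:6
Multiply second ratio by 2: b:c = 6:8
Now b = 6 in both, so a:b:c = 15:6:8
Therefore a:c = 15:8
Simplify by GCD: a:c = 15:8

15:8


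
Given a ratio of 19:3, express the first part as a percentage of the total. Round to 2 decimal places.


Total parts = 19 + 3 = 22
First part fraction = 19/22
Percentage = (19/22) * 100
= 0.863636 * 100
= 86.36%

86.36


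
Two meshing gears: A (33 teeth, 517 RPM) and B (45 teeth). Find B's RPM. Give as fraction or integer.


Gear ratio: teeth_A * RPM_A = teeth_B * RPM_B
33 * 517 = 45 * RPM_B
17061 = 45 * RPM_B
RPM_B = 17061 / 45
RPM_B = 5687/15

5687/15


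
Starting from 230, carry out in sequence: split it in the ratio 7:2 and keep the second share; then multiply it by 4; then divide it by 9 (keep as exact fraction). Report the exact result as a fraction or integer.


Start with 230.
Step 1: Split 7:2, second share = 230 * 2/9 = 460/9
Step 2: Multiply by 4: 460/9 * 4 = 1840/9
Step 3: Divide by 9: 1840/9 / 9 = 1840/81
Final result = 1840/81

1840/81


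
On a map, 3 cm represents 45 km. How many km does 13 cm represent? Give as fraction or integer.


Map scale: 3 cm = 45 km
Measured distance on map = 13 cm
Set up proportion: 13 * 45 / 3
= 585 / 3
= 195 km

195


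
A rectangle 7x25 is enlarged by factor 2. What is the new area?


Original dimensions: 7 x 25
Enlargement factor = 2
New width = 7 * 2 = 14
New height = 25 * 2 = 50
New area = 14 * 50 = 700

700


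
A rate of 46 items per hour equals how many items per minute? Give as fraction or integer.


Converting from per hour to per minute
Rate = 46 items per hour
Divide by 60: 46/60
= 23/30 items per minute

23/30


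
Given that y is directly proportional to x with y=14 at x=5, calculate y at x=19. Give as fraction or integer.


Direct proportion: y = kx
Find k: k = 14/5 = 14/5
Compute y at x=19: y = 14/5 * 19
y = 266/5

266/5


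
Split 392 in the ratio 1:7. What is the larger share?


Total parts = 1 + 7 = 8
Value per part = 392 / 8 = 49
First share = 1 * 49 = 49
Second share = 7 * 49 = 343
Larger share = 343

343


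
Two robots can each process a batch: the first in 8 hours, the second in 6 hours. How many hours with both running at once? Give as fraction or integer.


Rate of A = 1/8 job per hour
Rate of B = 1/6 job per hour
Combined rate = 1/8 + 1/6
Find common denominator: (6 + 8)/(8*6) = 14/48
Combined rate = 7/24 job per hour
Time together = 1 / (7/24) = 24/7 hours

24/7


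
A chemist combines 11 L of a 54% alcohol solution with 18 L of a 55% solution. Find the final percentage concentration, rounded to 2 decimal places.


Solute in mixture 1 = 54% of 11 L = 11*54/100 = 297/50 L
Solute in mixture 2 = 55% of 18 L = 18*55/100 = 99/10 L
Total solute = 297/50 + 99/10 = 396/25 L
Total volume = 11 + 18 = 29 L
Final concentration = 396/25/29 * 100 = 54.62%

54.62


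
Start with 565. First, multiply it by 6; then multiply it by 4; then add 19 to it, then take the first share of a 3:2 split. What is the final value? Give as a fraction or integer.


Start with 565.
Step 1: Multiply by 6: 565 * 6 = 3390
Step 2: Multiply by 4: 3390 * 4 = 13560
Step 3: Add 19: 13560+19=13579; split 3:2 first = 13579*3/5 = 40737/5
Final result = 40737/5

40737/5


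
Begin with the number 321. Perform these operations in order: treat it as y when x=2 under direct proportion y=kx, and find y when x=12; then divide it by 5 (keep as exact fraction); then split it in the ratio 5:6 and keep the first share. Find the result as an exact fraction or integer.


Start with 321.
Step 1: Direct prop: k = (321)/2; new y = k*12 = 321*12/2 = 1926
Step 2: Divide by 5: 1926 / 5 = 1926/5
Step 3: Split 5:6, first share = 1926/5 * 5/11 = 1926/11
Final result = 1926/11

1926/11


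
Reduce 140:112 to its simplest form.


Find GCD(140, 112)
GCD = 28
Divide both by 28: 140/28 = 5, 112/28 = 4
Simplified ratio = 5:4

5:4


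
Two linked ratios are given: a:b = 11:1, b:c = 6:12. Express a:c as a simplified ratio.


Given a:b = 11:1 and b:c = 6:12
Make b consistent. Multiply first ratio by 6: a:b = 66:6
Multiply second ratio by 1: b:c = 6:12
Now b = 6 in both, so a:b:c = 66:6:12
Therefore a:c = 66:12
Simplify by GCD: a:c = 11:2

11:2


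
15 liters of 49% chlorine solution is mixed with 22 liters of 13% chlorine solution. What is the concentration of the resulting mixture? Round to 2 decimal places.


Solute in mixture 1 = 49% of 15 L = 15*49/100 = 147/20 L
Solute in mixture 2 = 13% of 22 L = 22*13/100 = 143/50 L
Total solute = 147/20 + 143/50 = 1021/100 L
Total volume = 15 + 22 = 37 L
Final concentration = 1021/100/37 * 100 = 27.59%

27.59


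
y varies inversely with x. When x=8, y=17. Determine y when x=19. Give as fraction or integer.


Inverse proportion: y = k/x
Find k: k = 8 * 17 = 136
Compute y at x=19: y = 136/19
y = 136/19

136/19


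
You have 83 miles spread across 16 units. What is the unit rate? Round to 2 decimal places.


Total miles = 83
Number of units = 16
Unit rate = 83 / 16
= 5.19 miles per unit

5.19


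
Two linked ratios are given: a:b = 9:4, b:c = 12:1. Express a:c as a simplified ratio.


Given a:b = 9:4 and b:c = 12:1
Make b consistent. Multiply first ratio by 12: a:b = 108:48
Multiply second ratio by 4: b:c = 48:4
Now b = 48 in both, so a:b:c = 108:48:4
Therefore a:c = 108:4
Simplify by GCD: a:c = 27:1

27:1


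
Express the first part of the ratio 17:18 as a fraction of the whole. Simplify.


Total parts = 17 + 18 = 35
First part fraction = 17/35
Simplify: 17/35 = 17/35

17/35


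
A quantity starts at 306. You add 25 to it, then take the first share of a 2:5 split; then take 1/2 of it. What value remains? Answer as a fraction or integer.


Start with 306.
Step 1: Add 25: 306+25=331; split 2:5 first = 331*2/7 = 662/7
Step 2: Take 1/2: 662/7 * 1/2 = 331/7
Final result = 331/7

331/7


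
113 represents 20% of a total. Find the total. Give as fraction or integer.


Given: 113 is 20% of the whole
Set up: 113 = 20/100 * whole
whole = 113 * 100 / 20
whole = 11300 / 20
whole = 565

565


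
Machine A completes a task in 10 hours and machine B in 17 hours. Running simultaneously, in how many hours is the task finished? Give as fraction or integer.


Rate of A = 1/10 job per hour
Rate of B = 1/17 job per hour
Combined rate = 1/10 + 1/17
Find common denominator: (17 + 10)/(10*17) = 27/170
Combined rate = 27/170 job per hour
Time together = 1 / (27/170) = 170/27 hours

170/27


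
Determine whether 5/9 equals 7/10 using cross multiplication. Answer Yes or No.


Cross multiply to check 5/9 = 7/10
Left cross product: 5 * 10 = 50
Right cross product: 9 * 7 = 63
50 != 63
Not equal, so proportions differ => No

No


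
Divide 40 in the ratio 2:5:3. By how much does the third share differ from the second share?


Total parts = 2 + 5 + 3 = 10
Value per part = 40 / 10 = 4
Shares: 2*4=8, 5*4=20, 3*4=12
Third share = 12, second share = 20
Difference = |12 - 20| = 8

8


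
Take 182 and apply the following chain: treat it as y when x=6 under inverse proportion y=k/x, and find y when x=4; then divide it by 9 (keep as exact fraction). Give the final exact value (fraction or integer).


Start with 182.
Step 1: Inverse prop: k = (182)*6; new y = k/4 = 182*6/4 = 273
Step 2: Divide by 9: 273 / 9 = 91/3
Final result = 91/3

91/3


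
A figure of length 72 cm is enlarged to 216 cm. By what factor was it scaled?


Original length = 72 cm
Scaled length = 216 cm
Scale factor = 216 / 72
= 3

3


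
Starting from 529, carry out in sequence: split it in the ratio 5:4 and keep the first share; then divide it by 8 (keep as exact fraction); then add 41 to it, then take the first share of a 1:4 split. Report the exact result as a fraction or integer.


Start with 529.
Step 1: Split 5:4, first share = 529 * 5/9 = 2645/9
Step 2: Divide by 8: 2645/9 / 8 = 2645/72
Step 3: Add 41: 2645/72+41=5597/72; split 1:4 first = 5597/72*1/5 = 5597/360
Final result = 5597/360

5597/360


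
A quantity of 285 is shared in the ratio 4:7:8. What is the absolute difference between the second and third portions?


Total parts = 4 + 7 + 8 = 19
Value per part = 285 / 19 = 15
Shares: 4*15=60, 7*15=105, 8*15=120
Second share = 105, third share = 120
Difference = |105 - 120| = 15

15


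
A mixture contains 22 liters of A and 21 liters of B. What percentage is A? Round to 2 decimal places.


Volume of A = 22 L
Volume of B = 21 L
Total volume = 22 + 21 = 43 L
Percentage of A = (22/43) * 100
= 51.16%

51.16


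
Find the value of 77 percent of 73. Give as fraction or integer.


Compute 77% of 73
Convert percentage: 77% = 77/100
Multiply: 73 * 77/100
= 5621/100
= 5621/100

5621/100


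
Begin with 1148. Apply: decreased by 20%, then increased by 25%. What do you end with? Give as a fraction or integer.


Start: 1148
Step 1: decrease by 20% => multiply by 80/100
  1148 * 80/100 = 4592/5
Step 2: increase by 25% => multiply by 125/100
  4592/5 * 125/100 = 1148
Final value = 1148

1148


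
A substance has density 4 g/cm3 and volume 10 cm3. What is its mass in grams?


Using mass = density * volume
Density = 4 g/cm3
Volume = 10 cm3
Mass = 4 * 10
= 40 g

40


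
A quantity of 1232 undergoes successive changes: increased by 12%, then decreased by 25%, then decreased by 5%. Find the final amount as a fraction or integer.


Start: 1232
Step 1: increase by 12% => multiply by 112/100
  1232 * 112/100 = 34496/25
Step 2: decrease by 25% => multiply by 75/100
  34496/25 * 75/100 = 25872/25
Step 3: decrease by 5% => multiply by 95/100
  25872/25 * 95/100 = 122892/125
Final value = 122892/125

122892/125


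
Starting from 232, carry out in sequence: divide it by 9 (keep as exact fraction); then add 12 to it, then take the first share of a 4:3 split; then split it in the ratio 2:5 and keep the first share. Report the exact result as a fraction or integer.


Start with 232.
Step 1: Divide by 9: 232 / 9 = 232/9
Step 2: Add 12: 232/9+12=340/9; split 4:3 first = 340/9*4/7 = 1360/63
Step 3: Split 2:5, first share = 1360/63 * 2/7 = 2720/441
Final result = 2720/441

2720/441


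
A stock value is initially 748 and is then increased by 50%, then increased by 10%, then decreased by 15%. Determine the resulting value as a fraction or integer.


Start: 748
Step 1: increase by 50% => multiply by 150/100
  748 * 150/100 = 1122
Step 2: increase by 10% => multiply by 110/100
  1122 * 110/100 = 6171/5
Step 3: decrease by 15% => multiply by 85/100
  6171/5 * 85/100 = 104907/100
Final value = 104907/100

104907/100


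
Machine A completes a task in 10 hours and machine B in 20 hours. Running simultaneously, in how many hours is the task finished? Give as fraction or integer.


Rate of A = 1/10 job per hour
Rate of B = 1/20 job per hour
Combined rate = 1/10 + 1/20
Find common denominator: (20 + 10)/(10*20) = 30/200
Combined rate = 3/20 job per hour
Time together = 1 / (3/20) = 20/3 hours

20/3


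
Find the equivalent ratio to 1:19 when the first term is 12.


Original ratio: 1:19
First term target: 12
Scale factor = 12 / 1 = 12
Multiply second term: 19 * 12 = 228
Equivalent ratio = 12:228

12:228


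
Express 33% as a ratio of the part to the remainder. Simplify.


Part = 33%, Remainder = 67%
Ratio = 33:67
GCD(33, 67) = 1
Simplify: 33:67 = 33:67

33:67


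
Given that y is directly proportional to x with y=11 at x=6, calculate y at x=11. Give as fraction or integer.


Direct proportion: y = kx
Find k: k = 11/6 = 11/6
Compute y at x=11: y = 11/6 * 11
y = 121/6

121/6


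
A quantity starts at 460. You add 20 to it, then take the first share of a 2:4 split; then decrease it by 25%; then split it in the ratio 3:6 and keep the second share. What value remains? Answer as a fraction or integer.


Start with 460.
Step 1: Add 20: 460+20=480; split 2:4 first = 480*2/6 = 160
Step 2: Decrease by 25%: 160 * 75/100 = 120
Step 3: Split 3:6, second share = 120 * 6/9 = 80
Final result = 80

80


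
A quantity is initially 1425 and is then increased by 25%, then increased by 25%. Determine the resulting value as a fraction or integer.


Start: 1425
Step 1: increase by 25% => multiply by 125/100
  1425 * 125/100 = 7125/4
Step 2: increase by 25% => multiply by 125/100
  7125/4 * 125/100 = 35625/16
Final value = 35625/16

35625/16


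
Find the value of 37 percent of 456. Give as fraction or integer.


Compute 37% of 456
Convert percentage: 37% = 37/100
Multiply: 456 * 37/100
= 16872/100
= 4218/25

4218/25


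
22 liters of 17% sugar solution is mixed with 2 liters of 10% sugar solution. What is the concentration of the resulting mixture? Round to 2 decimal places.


Solute in mixture 1 = 17% of 22 L = 22*17/100 = 187/50 L
Solute in mixture 2 = 10% of 2 L = 2*10/100 = 1/5 L
Total solute = 187/50 + 1/5 = 197/50 L
Total volume = 22 + 2 = 24 L
Final concentration = 197/50/24 * 100 = 16.42%

16.42


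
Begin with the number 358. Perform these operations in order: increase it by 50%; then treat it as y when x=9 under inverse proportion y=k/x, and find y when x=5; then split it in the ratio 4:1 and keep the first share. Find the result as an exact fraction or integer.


Start with 358.
Step 1: Increase by 50%: 358 * 150/100 = 537
Step 2: Inverse prop: k = (537)*9; new y = k/5 = 537*9/5 = 4833/5
Step 3: Split 4:1, first share = 4833/5 * 4/5 = 19332/25
Final result = 19332/25

19332/25


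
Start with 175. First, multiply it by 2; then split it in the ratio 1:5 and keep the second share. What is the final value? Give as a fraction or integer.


Start with 175.
Step 1: Multiply by 2: 175 * 2 = 350
Step 2: Split 1:5, second share = 350 * 5/6 = 875/3
Final result = 875/3

875/3


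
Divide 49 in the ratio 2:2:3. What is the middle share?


Ratio = 2:2:3
Total parts = 2 + 2 + 3 = 7
Value per part = 49 / 7 = 7
First share = 2 * 7 = 14
Middle share = 2 * 7 = 14
Third share = 3 * 7 = 21

14


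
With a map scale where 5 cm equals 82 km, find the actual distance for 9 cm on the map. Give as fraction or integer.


Map scale: 5 cm = 82 km
Measured distance on map = 9 cm
Set up proportion: 9 * 82 / 5
= 738 / 5
= 738/5 km

738/5


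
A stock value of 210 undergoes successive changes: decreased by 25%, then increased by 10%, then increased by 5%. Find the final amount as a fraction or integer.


Start: 210
Step 1: decrease by 25% => multiply by 75/100
  210 * 75/100 = 315/2
Step 2: increase by 10% => multiply by 110/100
  315/2 * 110/100 = 693/4
Step 3: increase by 5% => multiply by 105/100
  693/4 * 105/100 = 14553/80
Final value = 14553/80

14553/80


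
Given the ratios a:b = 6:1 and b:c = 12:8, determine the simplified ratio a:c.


Given a:b = 6:1 and b:c = 12:8
Make b consistent. Multiply first ratio by 12: a:b = 72:12
Multiply second ratio by 1: b:c = 12:8
Now b = 12 in both, so a:b:c = 72:12:8
Therefore a:c = 72:8
Simplify by GCD: a:c = 9:1

9:1


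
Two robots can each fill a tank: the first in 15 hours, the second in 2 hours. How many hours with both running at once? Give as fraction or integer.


Rate of A = 1/15 job per hour
Rate of B = 1/2 job per hour
Combined rate = 1/15 + 1/2
Find common denominator: (2 + 15)/(15*2) = 17/30
Combined rate = 17/30 job per hour
Time together = 1 / (17/30) = 30/17 hours

30/17


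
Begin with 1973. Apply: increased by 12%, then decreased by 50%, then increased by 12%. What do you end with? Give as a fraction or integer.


Start: 1973
Step 1: increase by 12% => multiply by 112/100
  1973 * 112/100 = 55244/25
Step 2: decrease by 50% => multiply by 50/100
  55244/25 * 50/100 = 27622/25
Step 3: increase by 12% => multiply by 112/100
  27622/25 * 112/100 = 773416/625
Final value = 773416/625

773416/625


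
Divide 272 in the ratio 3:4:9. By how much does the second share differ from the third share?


Total parts = 3 + 4 + 9 = 16
Value per part = 272 / 16 = 17
Shares: 3*17=51, 4*17=68, 9*17=153
Second share = 68, third share = 153
Difference = |68 - 153| = 85

85


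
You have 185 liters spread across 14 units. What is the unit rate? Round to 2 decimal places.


Total liters = 185
Number of units = 14
Unit rate = 185 / 14
= 13.21 liters per unit

13.21


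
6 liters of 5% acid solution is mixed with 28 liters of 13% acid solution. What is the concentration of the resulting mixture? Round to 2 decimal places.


Solute in mixture 1 = 5% of 6 L = 6*5/100 = 3/10 L
Solute in mixture 2 = 13% of 28 L = 28*13/100 = 91/25 L
Total solute = 3/10 + 91/25 = 197/50 L
Total volume = 6 + 28 = 34 L
Final concentration = 197/50/34 * 100 = 11.59%

11.59


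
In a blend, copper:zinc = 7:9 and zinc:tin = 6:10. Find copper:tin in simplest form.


Given a:b = 7:9 and b:c = 6:10
Make b consistent. Multiply first ratio by 6: a:b = 42:54
Multiply second ratio by 9: b:c = 54:90
Now b = 54 in both, so a:b:c = 42:54:90
Therefore a:c = 42:90
Simplify by GCD: a:c = 7:15

7:15


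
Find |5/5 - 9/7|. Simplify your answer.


Simplify: 5/5 = 1 and 9/7 = 9/7
Find common denominator: LCD = 7
Convert: 7/7 and 9/7
Difference = |7 - 9|/7 = 2/7
Simplified = 2/7

2/7


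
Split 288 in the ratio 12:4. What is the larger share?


Total parts = 12 + 4 = 16
Value per part = 288 / 16 = 18
First share = 12 * 18 = 216
Second share = 4 * 18 = 72
Larger share = 216

216


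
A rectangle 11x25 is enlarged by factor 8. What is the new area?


Original dimensions: 11 x 25
Enlargement factor = 8
New width = 11 * 8 = 88
New height = 25 * 8 = 200
New area = 88 * 200 = 17600

17600


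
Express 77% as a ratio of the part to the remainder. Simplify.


Part = 77%, Remainder = 23%
Ratio = 77:23
GCD(77, 23) = 1
Simplify: 77:23 = 77:23

77:23


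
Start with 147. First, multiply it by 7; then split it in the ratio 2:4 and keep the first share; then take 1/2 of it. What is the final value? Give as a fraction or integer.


Start with 147.
Step 1: Multiply by 7: 147 * 7 = 1029
Step 2: Split 2:4, first share = 1029 * 2/6 = 343
Step 3: Take 1/2: 343 * 1/2 = 343/2
Final result = 343/2

343/2


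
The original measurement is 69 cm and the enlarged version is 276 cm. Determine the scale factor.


Original length = 69 cm
Scaled length = 276 cm
Scale factor = 276 / 69
= 4

4


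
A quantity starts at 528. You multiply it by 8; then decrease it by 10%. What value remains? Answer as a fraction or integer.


Start with 528.
Step 1: Multiply by 8: 528 * 8 = 4224
Step 2: Decrease by 10%: 4224 * 90/100 = 19008/5
Final result = 19008/5

19008/5


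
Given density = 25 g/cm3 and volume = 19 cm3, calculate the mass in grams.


Using mass = density * volume
Density = 25 g/cm3
Volume = 19 cm3
Mass = 25 * 19
= 475 g

475


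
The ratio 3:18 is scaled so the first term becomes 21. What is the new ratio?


Original ratio: 3:18
First term target: 21
Scale factor = 21 / 3 = 7
Multiply second term: 18 * 7 = 126
Equivalent ratio = 21:126

21:126


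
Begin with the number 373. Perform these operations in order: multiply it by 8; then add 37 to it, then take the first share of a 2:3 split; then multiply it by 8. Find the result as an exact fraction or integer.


Start with 373.
Step 1: Multiply by 8: 373 * 8 = 2984
Step 2: Add 37: 2984+37=3021; split 2:3 first = 3021*2/5 = 6042/5
Step 3: Multiply by 8: 6042/5 * 8 = 48336/5
Final result = 48336/5

48336/5


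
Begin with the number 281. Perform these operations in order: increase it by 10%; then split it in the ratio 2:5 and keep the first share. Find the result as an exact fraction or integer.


Start with 281.
Step 1: Increase by 10%: 281 * 110/100 = 3091/10
Step 2: Split 2:5, first share = 3091/10 * 2/7 = 3091/35
Final result = 3091/35

3091/35


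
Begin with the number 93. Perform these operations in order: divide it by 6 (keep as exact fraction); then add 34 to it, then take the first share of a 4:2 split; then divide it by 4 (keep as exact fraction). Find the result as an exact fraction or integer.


Start with 93.
Step 1: Divide by 6: 93 / 6 = 31/2
Step 2: Add 34: 31/2+34=99/2; split 4:2 first = 99/2*4/6 = 33
Step 3: Divide by 4: 33 / 4 = 33/4
Final result = 33/4

33/4


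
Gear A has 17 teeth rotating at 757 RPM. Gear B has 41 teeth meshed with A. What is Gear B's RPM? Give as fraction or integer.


Gear ratio: teeth_A * RPM_A = teeth_B * RPM_B
17 * 757 = 41 * RPM_B
12869 = 41 * RPM_B
RPM_B = 12869 / 41
RPM_B = 12869/41

12869/41


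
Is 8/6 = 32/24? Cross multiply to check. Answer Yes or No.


Cross multiply to check 8/6 = 32/24
Left cross product: 8 * 24 = 192
Right cross product: 6 * 32 = 192
192 = 192
Equal, so proportions match => Yes

Yes


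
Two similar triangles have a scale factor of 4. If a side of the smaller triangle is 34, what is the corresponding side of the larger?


Similar triangles have proportional sides
Scale factor = 4
Smaller side = 34
Corresponding larger side = 34 * 4
= 136

136


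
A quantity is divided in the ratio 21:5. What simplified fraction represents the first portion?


Total parts = 21 + 5 = 26
First part fraction = 21/26
Simplify: 21/26 = 21/26

21/26


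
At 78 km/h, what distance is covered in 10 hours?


Using distance = speed * time
Speed = 78 km/h
Time = 10 hours
Distance = 78 * 10
= 780 km

780


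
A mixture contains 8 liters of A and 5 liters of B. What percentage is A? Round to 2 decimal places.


Volume of A = 8 L
Volume of B = 5 L
Total volume = 8 + 5 = 13 L
Percentage of A = (8/13) * 100
= 61.54%

61.54


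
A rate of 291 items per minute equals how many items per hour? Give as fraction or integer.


Converting from per minute to per hour
Rate = 291 items per minute
Multiply by 60: 291 * 60
= 17460 items per hour

17460


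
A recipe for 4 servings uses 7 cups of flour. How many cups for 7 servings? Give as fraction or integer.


Original: 7 cups for 4 servings
Target servings = 7
Scaling factor = 7/4
New amount = 7 * 7/4
= 49/4
= 49/4 cups

49/4


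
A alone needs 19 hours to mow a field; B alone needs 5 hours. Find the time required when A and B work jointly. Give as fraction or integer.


Rate of A = 1/19 job per hour
Rate of B = 1/5 job per hour
Combined rate = 1/19 + 1/5
Find common denominator: (5 + 19)/(19*5) = 24/95
Combined rate = 24/95 job per hour
Time together = 1 / (24/95) = 95/24 hours

95/24


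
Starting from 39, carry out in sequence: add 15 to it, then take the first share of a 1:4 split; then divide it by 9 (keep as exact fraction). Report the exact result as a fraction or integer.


Start with 39.
Step 1: Add 15: 39+15=54; split 1:4 first = 54*1/5 = 54/5
Step 2: Divide by 9: 54/5 / 9 = 6/5
Final result = 6/5

6/5


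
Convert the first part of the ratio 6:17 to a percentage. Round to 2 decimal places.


Total parts = 6 + 17 = 23
First part fraction = 6/23
Percentage = (6/23) * 100
= 0.26087 * 100
= 26.09%

26.09


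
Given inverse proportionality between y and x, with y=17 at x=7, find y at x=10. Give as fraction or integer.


Inverse proportion: y = k/x
Find k: k = 7 * 17 = 119
Compute y at x=10: y = 119/10
y = 119/10

119/10


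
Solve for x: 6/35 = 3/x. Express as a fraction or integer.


Setting up: 6/35 = 3/x
Cross multiply: 6 * x = 35 * 3
6x = 105
x = 105/6
x = 35/2

35/2


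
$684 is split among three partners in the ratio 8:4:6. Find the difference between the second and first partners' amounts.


Total parts = 8 + 4 + 6 = 18
Value per part = 684 / 18 = 38
Shares: 8*38=304, 4*38=152, 6*38=228
Second share = 152, first share = 304
Difference = |152 - 304| = 152

152


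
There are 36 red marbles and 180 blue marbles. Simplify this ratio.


Find GCD(36, 180)
GCD = 36
Divide both by 36: 36/36 = 1, 180/36 = 5
Simplified ratio = 1:5

1:5


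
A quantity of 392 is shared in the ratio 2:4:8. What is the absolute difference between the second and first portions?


Total parts = 2 + 4 + 8 = 14
Value per part = 392 / 14 = 28
Shares: 2*28=56, 4*28=112, 8*28=224
Second share = 112, first share = 56
Difference = |112 - 56| = 56

56


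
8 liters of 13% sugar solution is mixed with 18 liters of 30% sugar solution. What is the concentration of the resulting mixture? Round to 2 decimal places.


Solute in mixture 1 = 13% of 8 L = 8*13/100 = 26/25 L
Solute in mixture 2 = 30% of 18 L = 18*30/100 = 27/5 L
Total solute = 26/25 + 27/5 = 161/25 L
Total volume = 8 + 18 = 26 L
Final concentration = 161/25/26 * 100 = 24.77%

24.77


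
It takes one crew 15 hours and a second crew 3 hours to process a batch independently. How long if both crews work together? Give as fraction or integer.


Rate of A = 1/15 job per hour
Rate of B = 1/3 job per hour
Combined rate = 1/15 + 1/3
Find common denominator: (3 + 15)/(15*3) = 18/45
Combined rate = 2/5 job per hour
Time together = 1 / (2/5) = 5/2 hours

5/2


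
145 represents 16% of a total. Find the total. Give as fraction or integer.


Given: 145 is 16% of the whole
Set up: 145 = 16/100 * whole
whole = 145 * 100 / 16
whole = 14500 / 16
whole = 3625/4

3625/4


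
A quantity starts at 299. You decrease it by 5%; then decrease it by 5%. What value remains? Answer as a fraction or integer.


Start with 299.
Step 1: Decrease by 5%: 299 * 95/100 = 5681/20
Step 2: Decrease by 5%: 5681/20 * 95/100 = 107939/400
Final result = 107939/400

107939/400


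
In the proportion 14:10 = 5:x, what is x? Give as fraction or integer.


Setting up: 14/10 = 5/x
Cross multiply: 14 * x = 10 * 5
14x = 50
x = 50/14
x = 25/7

25/7


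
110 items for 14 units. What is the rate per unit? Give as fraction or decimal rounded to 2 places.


Total items = 110
Number of units = 14
Unit rate = 110 / 14
= 7.86 items per unit

7.86


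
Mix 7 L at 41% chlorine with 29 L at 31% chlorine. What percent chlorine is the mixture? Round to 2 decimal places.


Solute in mixture 1 = 41% of 7 L = 7*41/100 = 287/100 L
Solute in mixture 2 = 31% of 29 L = 29*31/100 = 899/100 L
Total solute = 287/100 + 899/100 = 593/50 L
Total volume = 7 + 29 = 36 L
Final concentration = 593/50/36 * 100 = 32.94%

32.94


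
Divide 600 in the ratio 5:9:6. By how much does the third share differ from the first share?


Total parts = 5 + 9 + 6 = 20
Value per part = 600 / 20 = 30
Shares: 5*30=150, 9*30=270, 6*30=180
Third share = 180, first share = 150
Difference = |180 - 150| = 30

30


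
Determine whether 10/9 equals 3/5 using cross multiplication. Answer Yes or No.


Cross multiply to check 10/9 = 3/5
Left cross product: 10 * 5 = 50
Right cross product: 9 * 3 = 27
50 != 27
Not equal, so proportions differ => No

No


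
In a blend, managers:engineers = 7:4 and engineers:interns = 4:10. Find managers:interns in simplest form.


Given a:b = 7:4 and b:c = 4:10
Make b consistent. Multiply first ratio by 4: a:b = 28:16
Multiply second ratio by 4: b:c = 16:40
Now b = 16 in both, so a:b:c = 28:16:40
Therefore a:c = 28:40
Simplify by GCD: a:c = 7:10

7:10


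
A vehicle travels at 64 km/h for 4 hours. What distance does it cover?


Using distance = speed * time
Speed = 64 km/h
Time = 4 hours
Distance = 64 * 4
= 256 km

256


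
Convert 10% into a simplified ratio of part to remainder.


Part = 10%, Remainder = 90%
Ratio = 10:90
GCD(10, 90) = 10
Simplify: 1:9 = 1:9

1:9


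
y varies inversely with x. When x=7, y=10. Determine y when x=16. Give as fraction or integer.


Inverse proportion: y = k/x
Find k: k = 7 * 10 = 70
Compute y at x=16: y = 70/16
y = 35/8

35/8


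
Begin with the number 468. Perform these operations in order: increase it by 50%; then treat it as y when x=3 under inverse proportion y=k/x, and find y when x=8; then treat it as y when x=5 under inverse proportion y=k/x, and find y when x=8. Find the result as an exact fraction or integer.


Start with 468.
Step 1: Increase by 50%: 468 * 150/100 = 702
Step 2: Inverse prop: k = (702)*3; new y = k/8 = 702*3/8 = 1053/4
Step 3: Inverse prop: k = (1053/4)*5; new y = k/8 = 1053/4*5/8 = 5265/32
Final result = 5265/32

5265/32


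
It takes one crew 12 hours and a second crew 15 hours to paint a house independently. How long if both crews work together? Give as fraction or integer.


Rate of A = 1/12 job per hour
Rate of B = 1/15 job per hour
Combined rate = 1/12 + 1/15
Find common denominator: (15 + 12)/(12*15) = 27/180
Combined rate = 3/20 job per hour
Time together = 1 / (3/20) = 20/3 hours

20/3


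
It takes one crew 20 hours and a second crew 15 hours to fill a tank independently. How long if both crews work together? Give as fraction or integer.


Rate of A = 1/20 job per hour
Rate of B = 1/15 job per hour
Combined rate = 1/20 + 1/15
Find common denominator: (15 + 20)/(20*15) = 35/300
Combined rate = 7/60 job per hour
Time together = 1 / (7/60) = 60/7 hours

60/7


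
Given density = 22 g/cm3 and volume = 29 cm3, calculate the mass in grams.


Using mass = density * volume
Density = 22 g/cm3
Volume = 29 cm3
Mass = 22 * 29
= 638 g

638


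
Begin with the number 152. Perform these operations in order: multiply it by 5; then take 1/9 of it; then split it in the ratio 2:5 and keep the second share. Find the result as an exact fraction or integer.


Start with 152.
Step 1: Multiply by 5: 152 * 5 = 760
Step 2: Take 1/9: 760 * 1/9 = 760/9
Step 3: Split 2:5, second share = 760/9 * 5/7 = 3800/63
Final result = 3800/63

3800/63


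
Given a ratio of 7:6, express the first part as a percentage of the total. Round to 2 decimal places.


Total parts = 7 + 6 = 13
First part fraction = 7/13
Percentage = (7/13) * 100
= 0.538462 * 100
= 53.85%

53.85


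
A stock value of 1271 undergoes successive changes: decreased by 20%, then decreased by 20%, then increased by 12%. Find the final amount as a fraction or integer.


Start: 1271
Step 1: decrease by 20% => multiply by 80/100
  1271 * 80/100 = 5084/5
Step 2: decrease by 20% => multiply by 80/100
  5084/5 * 80/100 = 20336/25
Step 3: increase by 12% => multiply by 112/100
  20336/25 * 112/100 = 569408/625
Final value = 569408/625

569408/625


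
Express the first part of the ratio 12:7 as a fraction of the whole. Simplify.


Total parts = 12 + 7 = 19
First part fraction = 12/19
Simplify: 12/19 = 12/19

12/19


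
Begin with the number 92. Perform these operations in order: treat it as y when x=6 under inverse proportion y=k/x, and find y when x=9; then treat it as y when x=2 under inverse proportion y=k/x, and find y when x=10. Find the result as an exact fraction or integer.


Start with 92.
Step 1: Inverse prop: k = (92)*6; new y = k/9 = 92*6/9 = 184/3
Step 2: Inverse prop: k = (184/3)*2; new y = k/10 = 184/3*2/10 = 184/15
Final result = 184/15

184/15


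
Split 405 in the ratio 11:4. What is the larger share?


Total parts = 11 + 4 = 15
Value per part = 405 / 15 = 27
First share = 11 * 27 = 297
Second share = 4 * 27 = 108
Larger share = 297

297


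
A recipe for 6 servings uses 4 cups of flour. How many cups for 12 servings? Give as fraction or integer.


Original: 4 cups for 6 servings
Target servings = 12
Scaling factor = 12/6
New amount = 4 * 12/6
= 48/6
= 8 cups

8


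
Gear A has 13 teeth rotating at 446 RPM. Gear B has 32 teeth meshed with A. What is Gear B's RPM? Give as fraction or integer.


Gear ratio: teeth_A * RPM_A = teeth_B * RPM_B
13 * 446 = 32 * RPM_B
5798 = 32 * RPM_B
RPM_B = 5798 / 32
RPM_B = 2899/16

2899/16


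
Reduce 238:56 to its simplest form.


Find GCD(238, 56)
GCD = 14
Divide both by 14: 238/14 = 17, 56/14 = 4
Simplified ratio = 17:4

17:4


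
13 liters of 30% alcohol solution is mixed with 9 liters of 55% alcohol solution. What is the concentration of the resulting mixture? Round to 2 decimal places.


Solute in mixture 1 = 30% of 13 L = 13*30/100 = 39/10 L
Solute in mixture 2 = 55% of 9 L = 9*55/100 = 99/20 L
Total solute = 39/10 + 99/20 = 177/20 L
Total volume = 13 + 9 = 22 L
Final concentration = 177/20/22 * 100 = 40.23%

40.23


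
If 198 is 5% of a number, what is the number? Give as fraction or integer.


Given: 198 is 5% of the whole
Set up: 198 = 5/100 * whole
whole = 198 * 100 / 5
whole = 19800 / 5
whole = 3960

3960


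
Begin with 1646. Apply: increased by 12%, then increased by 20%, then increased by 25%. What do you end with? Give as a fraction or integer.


Start: 1646
Step 1: increase by 12% => multiply by 112/100
  1646 * 112/100 = 46088/25
Step 2: increase by 20% => multiply by 120/100
  46088/25 * 120/100 = 276528/125
Step 3: increase by 25% => multiply by 125/100
  276528/125 * 125/100 = 69132/25
Final value = 69132/25

69132/25


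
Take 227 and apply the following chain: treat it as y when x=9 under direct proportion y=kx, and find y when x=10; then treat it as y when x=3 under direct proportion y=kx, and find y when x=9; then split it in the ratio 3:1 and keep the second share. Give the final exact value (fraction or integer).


Start with 227.
Step 1: Direct prop: k = (227)/9; new y = k*10 = 227*10/9 = 2270/9
Step 2: Direct prop: k = (2270/9)/3; new y = k*9 = 2270/9*9/3 = 2270/3
Step 3: Split 3:1, second share = 2270/3 * 1/4 = 1135/6
Final result = 1135/6

1135/6


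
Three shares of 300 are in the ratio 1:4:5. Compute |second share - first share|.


Total parts = 1 + 4 + 5 = 10
Value per part = 300 / 10 = 30
Shares: 1*30=30, 4*30=120, 5*30=150
Second share = 120, first share = 30
Difference = |120 - 30| = 90

90


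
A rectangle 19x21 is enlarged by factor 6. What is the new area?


Original dimensions: 19 x 21
Enlargement factor = 6
New width = 19 * 6 = 114
New height = 21 * 6 = 126
New area = 114 * 126 = 14364

14364


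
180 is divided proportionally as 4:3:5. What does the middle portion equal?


Ratio = 4:3:5
Total parts = 4 + 3 + 5 = 12
Value per part = 180 / 12 = 15
First share = 4 * 15 = 60
Middle share = 3 * 15 = 45
Third share = 5 * 15 = 75

45


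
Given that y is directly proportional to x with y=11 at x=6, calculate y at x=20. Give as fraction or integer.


Direct proportion: y = kx
Find k: k = 11/6 = 11/6
Compute y at x=20: y = 11/6 * 20
y = 110/3

110/3


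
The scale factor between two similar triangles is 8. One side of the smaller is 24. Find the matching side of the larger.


Similar triangles have proportional sides
Scale factor = 8
Smaller side = 24
Corresponding larger side = 24 * 8
= 192

192


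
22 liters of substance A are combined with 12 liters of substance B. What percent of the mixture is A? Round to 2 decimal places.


Volume of A = 22 L
Volume of B = 12 L
Total volume = 22 + 12 = 34 L
Percentage of A = (22/34) * 100
= 64.71%

64.71


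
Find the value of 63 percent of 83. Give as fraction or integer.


Compute 63% of 83
Convert percentage: 63% = 63/100
Multiply: 83 * 63/100
= 5229/100
= 5229/100

5229/100


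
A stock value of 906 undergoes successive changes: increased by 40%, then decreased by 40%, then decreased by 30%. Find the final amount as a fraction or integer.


Start: 906
Step 1: increase by 40% => multiply by 140/100
  906 * 140/100 = 6342/5
Step 2: decrease by 40% => multiply by 60/100
  6342/5 * 60/100 = 19026/25
Step 3: decrease by 30% => multiply by 70/100
  19026/25 * 70/100 = 66591/125
Final value = 66591/125

66591/125


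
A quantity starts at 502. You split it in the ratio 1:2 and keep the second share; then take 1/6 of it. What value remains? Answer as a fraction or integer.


Start with 502.
Step 1: Split 1:2, second share = 502 * 2/3 = 1004/3
Step 2: Take 1/6: 1004/3 * 1/6 = 502/9
Final result = 502/9

502/9


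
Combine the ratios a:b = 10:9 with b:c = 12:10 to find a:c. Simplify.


Given a:b = 10:9 and b:c = 12:10
Make b consistent. Multiply first ratio by 12: a:b = 120:108
Multiply second ratio by 9: b:c = 108:90
Now b = 108 in both, so a:b:c = 120:108:90
Therefore a:c = 120:90
Simplify by GCD: a:c = 4:3

4:3


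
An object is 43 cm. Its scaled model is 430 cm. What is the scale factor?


Original length = 43 cm
Scaled length = 430 cm
Scale factor = 430 / 43
= 10

10


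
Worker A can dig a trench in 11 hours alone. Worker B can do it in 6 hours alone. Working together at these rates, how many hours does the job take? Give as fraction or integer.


Rate of A = 1/11 job per hour
Rate of B = 1/6 job per hour
Combined rate = 1/11 + 1/6
Find common denominator: (6 + 11)/(11*6) = 17/66
Combined rate = 17/66 job per hour
Time together = 1 / (17/66) = 66/17 hours

66/17


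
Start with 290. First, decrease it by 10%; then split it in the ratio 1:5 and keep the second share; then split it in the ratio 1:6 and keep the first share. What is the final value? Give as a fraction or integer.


Start with 290.
Step 1: Decrease by 10%: 290 * 90/100 = 261
Step 2: Split 1:5, second share = 261 * 5/6 = 435/2
Step 3: Split 1:6, first share = 435/2 * 1/7 = 435/14
Final result = 435/14

435/14


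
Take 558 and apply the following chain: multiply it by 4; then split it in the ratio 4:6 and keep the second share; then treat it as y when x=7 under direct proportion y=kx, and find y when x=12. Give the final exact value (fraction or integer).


Start with 558.
Step 1: Multiply by 4: 558 * 4 = 2232
Step 2: Split 4:6, second share = 2232 * 6/10 = 6696/5
Step 3: Direct prop: k = (6696/5)/7; new y = k*12 = 6696/5*12/7 = 80352/35
Final result = 80352/35

80352/35


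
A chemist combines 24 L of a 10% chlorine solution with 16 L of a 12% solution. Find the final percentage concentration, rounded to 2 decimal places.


Solute in mixture 1 = 10% of 24 L = 24*10/100 = 12/5 L
Solute in mixture 2 = 12% of 16 L = 16*12/100 = 48/25 L
Total solute = 12/5 + 48/25 = 108/25 L
Total volume = 24 + 16 = 40 L
Final concentration = 108/25/40 * 100 = 10.80%

10.80


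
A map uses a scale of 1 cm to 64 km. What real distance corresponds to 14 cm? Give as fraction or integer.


Map scale: 1 cm = 64 km
Measured distance on map = 14 cm
Set up proportion: 14 * 64 / 1
= 896 / 1
= 896 km

896


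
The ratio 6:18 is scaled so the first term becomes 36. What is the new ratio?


Original ratio: 6:18
First term target: 36
Scale factor = 36 / 6 = 6
Multiply second term: 18 * 6 = 108
Equivalent ratio = 36:108

36:108
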